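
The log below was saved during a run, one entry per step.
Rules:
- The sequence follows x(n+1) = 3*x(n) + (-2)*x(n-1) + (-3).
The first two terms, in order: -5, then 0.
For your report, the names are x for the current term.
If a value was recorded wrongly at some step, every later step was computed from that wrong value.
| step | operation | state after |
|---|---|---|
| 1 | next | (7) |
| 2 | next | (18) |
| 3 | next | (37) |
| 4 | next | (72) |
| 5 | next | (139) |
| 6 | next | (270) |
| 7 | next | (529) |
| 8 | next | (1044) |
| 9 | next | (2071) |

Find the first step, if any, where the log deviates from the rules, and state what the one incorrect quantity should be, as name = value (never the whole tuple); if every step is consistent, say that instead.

Recomputing the run from the initial state:
step 1: x = 7
step 2: x = 18
step 3: x = 37
step 4: x = 72
step 5: x = 139
step 6: x = 270
step 7: x = 529
step 8: x = 1044
step 9: x = 2071
This matches the log at every step.

no error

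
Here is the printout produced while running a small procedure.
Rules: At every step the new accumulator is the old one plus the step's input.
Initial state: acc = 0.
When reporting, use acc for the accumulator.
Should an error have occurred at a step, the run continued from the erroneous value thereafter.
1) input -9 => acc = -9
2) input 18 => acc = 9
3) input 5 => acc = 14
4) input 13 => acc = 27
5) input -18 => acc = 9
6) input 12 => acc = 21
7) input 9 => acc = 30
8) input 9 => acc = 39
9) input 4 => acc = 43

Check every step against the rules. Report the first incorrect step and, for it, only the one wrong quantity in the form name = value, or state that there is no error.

Step 1: acc = 0 + -9 = -9 — matches.
Step 2: acc = -9 + 18 = 9 — no discrepancy.
Step 3: acc = 9 + 5 = 14 — in agreement.
Step 4: acc = 14 + 13 = 27 — verified.
Step 5: acc = 27 + -18 = 9 — consistent with the printout.
Step 6: acc = 9 + 12 = 21 — exactly as logged.
Step 7: acc = 21 + 9 = 30 — checks out.
Step 8: acc = 30 + 9 = 39 — in agreement.
Step 9: acc = 39 + 4 = 43 — exactly as logged.
Every step is consistent.

no error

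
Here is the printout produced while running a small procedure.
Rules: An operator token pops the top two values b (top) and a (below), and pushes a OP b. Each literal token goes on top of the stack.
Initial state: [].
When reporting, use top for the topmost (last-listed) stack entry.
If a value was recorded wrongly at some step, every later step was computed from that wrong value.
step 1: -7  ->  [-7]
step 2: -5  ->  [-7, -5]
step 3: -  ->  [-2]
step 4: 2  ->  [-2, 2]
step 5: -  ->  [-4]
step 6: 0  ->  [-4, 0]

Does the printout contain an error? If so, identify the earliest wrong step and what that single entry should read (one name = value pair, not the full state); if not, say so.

Step 1: push -7: top = -7 — consistent with the printout.
Step 2: push -5: top = -5 — in agreement.
Step 3: -7 - -5 = -2 — same as recorded.
Step 4: push 2: top = 2 — verified.
Step 5: -2 - 2 = -4 — same as recorded.
Step 6: push 0: top = 0 — exactly as logged.
Nothing is out of place; the run is error-free.

no error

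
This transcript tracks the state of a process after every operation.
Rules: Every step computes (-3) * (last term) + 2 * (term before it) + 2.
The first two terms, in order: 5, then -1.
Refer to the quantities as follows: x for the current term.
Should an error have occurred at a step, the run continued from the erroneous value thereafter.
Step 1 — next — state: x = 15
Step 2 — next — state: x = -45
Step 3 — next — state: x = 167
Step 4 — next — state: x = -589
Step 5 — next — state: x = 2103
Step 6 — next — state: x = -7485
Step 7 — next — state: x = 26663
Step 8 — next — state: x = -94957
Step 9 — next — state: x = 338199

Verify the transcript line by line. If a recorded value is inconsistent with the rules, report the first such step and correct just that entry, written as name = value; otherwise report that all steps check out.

no error

1. x = -3*(-1) + (2)*(5) + (2) = 15 (in agreement)
2. x = -3*(15) + (2)*(-1) + (2) = -45 (consistent with the transcript)
3. x = -3*(-45) + (2)*(15) + (2) = 167 (exactly as logged)
4. x = -3*(167) + (2)*(-45) + (2) = -589 (verified)
5. x = -3*(-589) + (2)*(167) + (2) = 2103 (agrees with the transcript)
6. x = -3*(2103) + (2)*(-589) + (2) = -7485 (in agreement)
7. x = -3*(-7485) + (2)*(2103) + (2) = 26663 (same as recorded)
8. x = -3*(26663) + (2)*(-7485) + (2) = -94957 (consistent with the transcript)
9. x = -3*(-94957) + (2)*(26663) + (2) = 338199 (same as recorded)
No step deviates from the rules.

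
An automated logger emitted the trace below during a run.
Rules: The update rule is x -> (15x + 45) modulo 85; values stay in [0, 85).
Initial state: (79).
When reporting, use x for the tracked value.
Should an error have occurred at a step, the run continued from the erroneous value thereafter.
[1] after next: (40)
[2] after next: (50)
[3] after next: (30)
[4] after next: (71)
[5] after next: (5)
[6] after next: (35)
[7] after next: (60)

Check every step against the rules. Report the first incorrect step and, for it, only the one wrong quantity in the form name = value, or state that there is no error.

Recomputing the run from the initial state:
step 1: x = 40
step 2: x = 50
step 3: x = 30
step 4: x = 70
step 5: x = 75
step 6: x = 65
step 7: x = 0
The first disagreement with the trace is at step 4, where the value should be x = 70.

step 4, x = 70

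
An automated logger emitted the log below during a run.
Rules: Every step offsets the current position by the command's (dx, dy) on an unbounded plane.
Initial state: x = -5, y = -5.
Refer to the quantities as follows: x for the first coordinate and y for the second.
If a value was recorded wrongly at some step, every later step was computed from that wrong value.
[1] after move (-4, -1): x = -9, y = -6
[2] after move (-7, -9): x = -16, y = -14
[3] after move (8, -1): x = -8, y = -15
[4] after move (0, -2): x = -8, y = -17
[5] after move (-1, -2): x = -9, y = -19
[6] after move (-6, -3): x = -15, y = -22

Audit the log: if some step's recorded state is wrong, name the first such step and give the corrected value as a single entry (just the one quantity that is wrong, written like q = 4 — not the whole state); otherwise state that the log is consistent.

1. x = -5 + (-4) = -9, y = -5 + (-1) = -6 (exactly as logged)
2. x = -9 + (-7) = -16, y = -6 + (-9) = -15 (the log disagrees here)
First incorrect step: 2; the correct value is y = -15.

step 2, y = -15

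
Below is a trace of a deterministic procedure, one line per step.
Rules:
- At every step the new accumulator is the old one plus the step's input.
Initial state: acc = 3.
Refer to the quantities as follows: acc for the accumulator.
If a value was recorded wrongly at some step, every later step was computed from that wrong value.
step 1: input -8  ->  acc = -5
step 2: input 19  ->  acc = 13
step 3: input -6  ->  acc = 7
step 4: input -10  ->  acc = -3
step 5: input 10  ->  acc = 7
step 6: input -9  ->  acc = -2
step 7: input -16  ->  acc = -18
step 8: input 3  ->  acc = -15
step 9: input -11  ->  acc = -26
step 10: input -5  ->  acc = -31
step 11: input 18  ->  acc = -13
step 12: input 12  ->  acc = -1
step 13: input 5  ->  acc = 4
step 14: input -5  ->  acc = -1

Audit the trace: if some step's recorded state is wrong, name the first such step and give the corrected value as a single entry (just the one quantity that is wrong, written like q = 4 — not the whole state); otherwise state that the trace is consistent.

step 2, acc = 14

Recomputing the run from the initial state:
step 1: acc = -5
step 2: acc = 14
step 3: acc = 8
step 4: acc = -2
step 5: acc = 8
step 6: acc = -1
step 7: acc = -17
step 8: acc = -14
step 9: acc = -25
step 10: acc = -30
step 11: acc = -12
step 12: acc = 0
step 13: acc = 5
step 14: acc = 0
The first disagreement with the trace is at step 2, where the value should be acc = 14.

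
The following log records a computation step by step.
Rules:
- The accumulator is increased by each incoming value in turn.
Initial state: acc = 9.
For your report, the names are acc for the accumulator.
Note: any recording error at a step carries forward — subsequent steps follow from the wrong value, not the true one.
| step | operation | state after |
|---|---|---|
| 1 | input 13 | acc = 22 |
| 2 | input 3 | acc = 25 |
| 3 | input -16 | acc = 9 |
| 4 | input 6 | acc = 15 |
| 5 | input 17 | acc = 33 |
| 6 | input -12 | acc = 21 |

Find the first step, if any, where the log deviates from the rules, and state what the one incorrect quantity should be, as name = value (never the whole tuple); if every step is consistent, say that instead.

step 1: acc = 9 + 13 = 22 -> matches
step 2: acc = 22 + 3 = 25 -> agrees with the log
step 3: acc = 25 + -16 = 9 -> same as recorded
step 4: acc = 9 + 6 = 15 -> in agreement
step 5: acc = 15 + 17 = 32 -> the log has a different value
That makes step 5 the first incorrect line — acc = 32 is what it should show.

step 5, acc = 32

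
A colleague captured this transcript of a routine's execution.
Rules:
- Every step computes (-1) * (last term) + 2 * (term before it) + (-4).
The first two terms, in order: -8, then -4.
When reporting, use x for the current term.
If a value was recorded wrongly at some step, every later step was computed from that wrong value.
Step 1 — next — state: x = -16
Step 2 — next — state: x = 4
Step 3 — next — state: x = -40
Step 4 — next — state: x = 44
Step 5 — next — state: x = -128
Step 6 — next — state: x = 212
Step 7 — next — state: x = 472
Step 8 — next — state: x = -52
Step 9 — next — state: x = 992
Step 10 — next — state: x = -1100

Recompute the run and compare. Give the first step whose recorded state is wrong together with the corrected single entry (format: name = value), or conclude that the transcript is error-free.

Recomputing the run from the initial state:
step 1: x = -16
step 2: x = 4
step 3: x = -40
step 4: x = 44
step 5: x = -128
step 6: x = 212
step 7: x = -472
step 8: x = 892
step 9: x = -1840
step 10: x = 3620
The first disagreement with the transcript is at step 7, where the value should be x = -472.

step 7, x = -472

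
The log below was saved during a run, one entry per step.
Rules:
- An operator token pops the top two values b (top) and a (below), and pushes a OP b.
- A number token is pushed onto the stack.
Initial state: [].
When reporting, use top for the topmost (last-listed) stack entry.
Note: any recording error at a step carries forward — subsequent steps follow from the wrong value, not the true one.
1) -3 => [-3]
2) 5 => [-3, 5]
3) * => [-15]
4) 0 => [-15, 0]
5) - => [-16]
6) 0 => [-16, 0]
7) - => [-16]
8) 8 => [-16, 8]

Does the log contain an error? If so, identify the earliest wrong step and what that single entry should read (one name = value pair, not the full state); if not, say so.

step 5, top = -15

step 1: push -3: top = -3 -> exactly as logged
step 2: push 5: top = 5 -> no discrepancy
step 3: -3 * 5 = -15 -> checks out
step 4: push 0: top = 0 -> confirmed correct
step 5: -15 - 0 = -15 -> first mismatch against the log
First deviation found at step 5; the corrected entry is top = -15.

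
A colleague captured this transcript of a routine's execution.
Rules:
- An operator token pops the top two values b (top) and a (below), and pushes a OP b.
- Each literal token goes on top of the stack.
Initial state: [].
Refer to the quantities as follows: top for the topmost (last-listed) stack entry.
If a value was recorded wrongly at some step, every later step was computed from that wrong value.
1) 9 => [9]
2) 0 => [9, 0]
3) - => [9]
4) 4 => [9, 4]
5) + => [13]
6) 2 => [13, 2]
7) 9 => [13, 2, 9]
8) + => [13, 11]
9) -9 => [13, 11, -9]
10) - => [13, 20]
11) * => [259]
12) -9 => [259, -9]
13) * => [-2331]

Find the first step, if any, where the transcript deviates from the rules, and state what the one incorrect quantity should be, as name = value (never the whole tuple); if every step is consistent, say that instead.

step 1: push 9: top = 9 -> exactly as logged
step 2: push 0: top = 0 -> in agreement
step 3: 9 - 0 = 9 -> agrees with the transcript
step 4: push 4: top = 4 -> matches
step 5: 9 + 4 = 13 -> checks out
step 6: push 2: top = 2 -> agrees with the transcript
step 7: push 9: top = 9 -> matches
step 8: 2 + 9 = 11 -> exactly as logged
step 9: push -9: top = -9 -> matches
step 10: 11 - -9 = 20 -> same as recorded
step 11: 13 * 20 = 260 -> not what was recorded
First incorrect step: 11; the correct value is top = 260.

step 11, top = 260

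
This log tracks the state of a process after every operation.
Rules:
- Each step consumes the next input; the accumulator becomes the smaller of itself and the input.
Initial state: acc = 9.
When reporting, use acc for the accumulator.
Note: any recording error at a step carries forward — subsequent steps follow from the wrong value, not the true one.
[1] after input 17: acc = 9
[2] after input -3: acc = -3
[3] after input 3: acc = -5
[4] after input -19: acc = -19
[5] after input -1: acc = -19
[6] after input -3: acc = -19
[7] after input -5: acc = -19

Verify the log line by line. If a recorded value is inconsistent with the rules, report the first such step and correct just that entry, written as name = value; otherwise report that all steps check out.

step 3, acc = -3

Recomputing the run from the initial state:
step 1: acc = 9
step 2: acc = -3
step 3: acc = -3
step 4: acc = -19
step 5: acc = -19
step 6: acc = -19
step 7: acc = -19
The first disagreement with the log is at step 3, where the value should be acc = -3.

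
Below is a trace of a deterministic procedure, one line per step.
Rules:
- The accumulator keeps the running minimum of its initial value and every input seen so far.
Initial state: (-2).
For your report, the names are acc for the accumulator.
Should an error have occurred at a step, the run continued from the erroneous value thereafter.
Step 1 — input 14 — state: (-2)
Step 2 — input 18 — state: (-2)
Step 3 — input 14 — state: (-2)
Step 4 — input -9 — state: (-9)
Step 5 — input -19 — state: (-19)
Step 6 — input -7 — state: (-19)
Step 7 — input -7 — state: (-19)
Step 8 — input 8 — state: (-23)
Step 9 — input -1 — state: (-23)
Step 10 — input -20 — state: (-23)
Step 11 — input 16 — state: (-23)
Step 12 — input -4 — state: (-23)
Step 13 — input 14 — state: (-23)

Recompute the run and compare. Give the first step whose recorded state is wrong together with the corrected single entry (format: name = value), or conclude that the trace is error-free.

step 8, acc = -19

1. acc = min(-2, 14) = -2 (exactly as logged)
2. acc = min(-2, 18) = -2 (confirmed correct)
3. acc = min(-2, 14) = -2 (in agreement)
4. acc = min(-2, -9) = -9 (in agreement)
5. acc = min(-9, -19) = -19 (verified)
6. acc = min(-19, -7) = -19 (exactly as logged)
7. acc = min(-19, -7) = -19 (matches)
8. acc = min(-19, 8) = -19 (the recorded entry deviates here)
That makes step 8 the first incorrect line — acc = -19 is what it should show.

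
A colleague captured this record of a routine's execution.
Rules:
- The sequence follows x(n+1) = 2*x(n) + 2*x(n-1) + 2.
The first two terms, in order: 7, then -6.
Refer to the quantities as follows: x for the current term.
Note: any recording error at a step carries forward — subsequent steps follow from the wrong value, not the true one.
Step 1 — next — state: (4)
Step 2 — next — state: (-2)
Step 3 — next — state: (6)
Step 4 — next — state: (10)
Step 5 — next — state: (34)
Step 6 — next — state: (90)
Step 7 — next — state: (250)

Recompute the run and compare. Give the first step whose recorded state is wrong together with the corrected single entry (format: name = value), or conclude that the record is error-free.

Recomputing the run from the initial state:
step 1: x = 4
step 2: x = -2
step 3: x = 6
step 4: x = 10
step 5: x = 34
step 6: x = 90
step 7: x = 250
This matches the record at every step.

no error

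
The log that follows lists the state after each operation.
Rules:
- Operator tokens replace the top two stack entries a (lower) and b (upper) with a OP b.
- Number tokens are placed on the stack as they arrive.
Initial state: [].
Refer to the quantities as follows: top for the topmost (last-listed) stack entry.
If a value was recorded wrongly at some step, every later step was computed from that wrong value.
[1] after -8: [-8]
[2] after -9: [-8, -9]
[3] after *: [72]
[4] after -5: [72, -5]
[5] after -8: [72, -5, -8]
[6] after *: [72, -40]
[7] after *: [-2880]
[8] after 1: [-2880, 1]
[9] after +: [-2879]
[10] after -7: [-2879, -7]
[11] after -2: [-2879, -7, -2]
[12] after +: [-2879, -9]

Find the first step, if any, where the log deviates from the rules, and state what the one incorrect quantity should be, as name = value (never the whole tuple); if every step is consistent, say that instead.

Recomputing the run from the initial state:
step 1: [-8]
step 2: [-8, -9]
step 3: [72]
step 4: [72, -5]
step 5: [72, -5, -8]
step 6: [72, 40]
step 7: [2880]
step 8: [2880, 1]
step 9: [2881]
step 10: [2881, -7]
step 11: [2881, -7, -2]
step 12: [2881, -9]
The first disagreement with the log is at step 6, where the value should be top = 40.

step 6, top = 40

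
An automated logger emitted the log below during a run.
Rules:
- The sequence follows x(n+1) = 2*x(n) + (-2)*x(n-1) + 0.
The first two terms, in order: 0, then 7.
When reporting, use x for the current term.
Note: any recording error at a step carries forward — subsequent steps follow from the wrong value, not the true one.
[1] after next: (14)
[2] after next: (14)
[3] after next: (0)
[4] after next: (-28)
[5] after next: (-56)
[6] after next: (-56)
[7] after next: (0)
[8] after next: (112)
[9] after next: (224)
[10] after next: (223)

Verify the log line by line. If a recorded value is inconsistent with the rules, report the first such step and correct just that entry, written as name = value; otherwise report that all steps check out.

1. x = 2*(7) + (-2)*(0) + (0) = 14 (in agreement)
2. x = 2*(14) + (-2)*(7) + (0) = 14 (confirmed correct)
3. x = 2*(14) + (-2)*(14) + (0) = 0 (confirmed correct)
4. x = 2*(0) + (-2)*(14) + (0) = -28 (checks out)
5. x = 2*(-28) + (-2)*(0) + (0) = -56 (same as recorded)
6. x = 2*(-56) + (-2)*(-28) + (0) = -56 (consistent with the log)
7. x = 2*(-56) + (-2)*(-56) + (0) = 0 (confirmed correct)
8. x = 2*(0) + (-2)*(-56) + (0) = 112 (checks out)
9. x = 2*(112) + (-2)*(0) + (0) = 224 (checks out)
10. x = 2*(224) + (-2)*(112) + (0) = 224 (the log has a different value)
So the first discrepancy is step 10, where the right value is x = 224.

step 10, x = 224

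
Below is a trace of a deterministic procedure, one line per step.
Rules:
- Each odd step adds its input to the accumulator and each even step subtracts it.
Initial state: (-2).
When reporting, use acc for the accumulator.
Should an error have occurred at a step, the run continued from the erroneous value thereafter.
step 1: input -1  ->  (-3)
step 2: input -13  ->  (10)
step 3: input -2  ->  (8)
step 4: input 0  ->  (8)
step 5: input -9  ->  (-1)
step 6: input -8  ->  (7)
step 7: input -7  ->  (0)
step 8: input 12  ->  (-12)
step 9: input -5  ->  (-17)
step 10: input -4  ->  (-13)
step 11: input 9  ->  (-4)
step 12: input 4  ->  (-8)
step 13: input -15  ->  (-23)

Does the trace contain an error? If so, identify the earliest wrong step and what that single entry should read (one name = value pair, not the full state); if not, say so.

no error

Step 1: acc = -2 + -1 = -3 — same as recorded.
Step 2: acc = -3 - -13 = 10 — confirmed correct.
Step 3: acc = 10 + -2 = 8 — no discrepancy.
Step 4: acc = 8 - 0 = 8 — in agreement.
Step 5: acc = 8 + -9 = -1 — checks out.
Step 6: acc = -1 - -8 = 7 — agrees with the trace.
Step 7: acc = 7 + -7 = 0 — consistent with the trace.
Step 8: acc = 0 - 12 = -12 — checks out.
Step 9: acc = -12 + -5 = -17 — in agreement.
Step 10: acc = -17 - -4 = -13 — confirmed correct.
Step 11: acc = -13 + 9 = -4 — exactly as logged.
Step 12: acc = -4 - 4 = -8 — checks out.
Step 13: acc = -8 + -15 = -23 — in agreement.
No step deviates from the rules.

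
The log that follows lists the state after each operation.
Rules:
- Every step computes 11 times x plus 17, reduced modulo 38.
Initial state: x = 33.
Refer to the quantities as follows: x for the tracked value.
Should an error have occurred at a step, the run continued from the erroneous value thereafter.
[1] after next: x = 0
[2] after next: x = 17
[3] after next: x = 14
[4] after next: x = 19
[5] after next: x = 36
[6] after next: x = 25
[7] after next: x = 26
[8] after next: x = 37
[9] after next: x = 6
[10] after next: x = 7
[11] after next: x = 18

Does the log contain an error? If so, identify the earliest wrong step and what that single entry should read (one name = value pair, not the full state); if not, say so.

step 6, x = 33

step 1: x = (11*33 + 17) mod 38 = 0 -> same as recorded
step 2: x = (11*0 + 17) mod 38 = 17 -> consistent with the log
step 3: x = (11*17 + 17) mod 38 = 14 -> exactly as logged
step 4: x = (11*14 + 17) mod 38 = 19 -> in agreement
step 5: x = (11*19 + 17) mod 38 = 36 -> checks out
step 6: x = (11*36 + 17) mod 38 = 33 -> first mismatch against the log
First incorrect step: 6; the correct value is x = 33.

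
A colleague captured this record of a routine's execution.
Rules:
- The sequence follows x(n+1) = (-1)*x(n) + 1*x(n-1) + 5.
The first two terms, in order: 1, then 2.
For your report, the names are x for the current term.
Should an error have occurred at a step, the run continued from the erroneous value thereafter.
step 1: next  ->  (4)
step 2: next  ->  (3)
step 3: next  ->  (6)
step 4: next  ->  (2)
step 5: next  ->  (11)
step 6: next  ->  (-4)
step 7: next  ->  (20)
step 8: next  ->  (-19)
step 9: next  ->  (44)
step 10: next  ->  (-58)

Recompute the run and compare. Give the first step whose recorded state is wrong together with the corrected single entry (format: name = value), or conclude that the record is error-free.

step 5, x = 9

1. x = -1*(2) + (1)*(1) + (5) = 4 (in agreement)
2. x = -1*(4) + (1)*(2) + (5) = 3 (checks out)
3. x = -1*(3) + (1)*(4) + (5) = 6 (in agreement)
4. x = -1*(6) + (1)*(3) + (5) = 2 (in agreement)
5. x = -1*(2) + (1)*(6) + (5) = 9 (this is not what the record shows)
The audit stops at step 5: the recorded entry is wrong and should be x = 9.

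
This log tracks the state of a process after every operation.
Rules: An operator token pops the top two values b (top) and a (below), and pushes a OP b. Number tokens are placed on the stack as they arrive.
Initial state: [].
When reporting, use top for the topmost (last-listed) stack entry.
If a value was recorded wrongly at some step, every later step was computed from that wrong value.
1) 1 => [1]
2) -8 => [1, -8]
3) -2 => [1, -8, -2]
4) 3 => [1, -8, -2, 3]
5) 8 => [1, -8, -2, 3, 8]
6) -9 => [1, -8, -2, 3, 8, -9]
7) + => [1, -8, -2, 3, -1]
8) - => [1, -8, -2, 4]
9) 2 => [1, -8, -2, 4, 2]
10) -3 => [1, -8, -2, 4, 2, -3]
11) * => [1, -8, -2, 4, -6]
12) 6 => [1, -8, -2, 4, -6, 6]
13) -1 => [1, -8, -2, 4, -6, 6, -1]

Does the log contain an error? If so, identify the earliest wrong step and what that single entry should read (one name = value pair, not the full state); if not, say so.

no error

Step 1: push 1: top = 1 — consistent with the log.
Step 2: push -8: top = -8 — consistent with the log.
Step 3: push -2: top = -2 — agrees with the log.
Step 4: push 3: top = 3 — checks out.
Step 5: push 8: top = 8 — no discrepancy.
Step 6: push -9: top = -9 — confirmed correct.
Step 7: 8 + -9 = -1 — checks out.
Step 8: 3 - -1 = 4 — in agreement.
Step 9: push 2: top = 2 — exactly as logged.
Step 10: push -3: top = -3 — checks out.
Step 11: 2 * -3 = -6 — agrees with the log.
Step 12: push 6: top = 6 — in agreement.
Step 13: push -1: top = -1 — matches.
All steps check out; nothing to correct.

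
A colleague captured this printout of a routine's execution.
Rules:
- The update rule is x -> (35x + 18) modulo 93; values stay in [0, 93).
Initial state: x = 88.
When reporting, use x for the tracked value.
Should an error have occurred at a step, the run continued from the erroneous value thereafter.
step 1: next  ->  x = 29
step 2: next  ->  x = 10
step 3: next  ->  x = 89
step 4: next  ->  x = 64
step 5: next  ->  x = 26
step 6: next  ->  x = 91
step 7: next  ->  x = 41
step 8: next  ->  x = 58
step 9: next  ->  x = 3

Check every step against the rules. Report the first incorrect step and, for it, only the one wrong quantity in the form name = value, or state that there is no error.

Recomputing the run from the initial state:
step 1: x = 29
step 2: x = 10
step 3: x = 89
step 4: x = 64
step 5: x = 26
step 6: x = 91
step 7: x = 41
step 8: x = 58
step 9: x = 2
The first disagreement with the printout is at step 9, where the value should be x = 2.

step 9, x = 2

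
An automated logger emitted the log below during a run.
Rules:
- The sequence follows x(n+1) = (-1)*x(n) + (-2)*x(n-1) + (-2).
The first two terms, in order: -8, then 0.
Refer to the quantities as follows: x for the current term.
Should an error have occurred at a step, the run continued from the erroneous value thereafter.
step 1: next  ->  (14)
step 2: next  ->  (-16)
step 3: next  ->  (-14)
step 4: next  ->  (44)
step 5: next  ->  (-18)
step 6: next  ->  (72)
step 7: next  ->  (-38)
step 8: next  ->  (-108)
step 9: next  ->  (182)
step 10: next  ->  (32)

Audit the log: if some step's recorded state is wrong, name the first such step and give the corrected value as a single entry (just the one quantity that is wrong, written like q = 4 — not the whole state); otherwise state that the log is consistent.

Step 1: x = -1*(0) + (-2)*(-8) + (-2) = 14 — checks out.
Step 2: x = -1*(14) + (-2)*(0) + (-2) = -16 — verified.
Step 3: x = -1*(-16) + (-2)*(14) + (-2) = -14 — confirmed correct.
Step 4: x = -1*(-14) + (-2)*(-16) + (-2) = 44 — consistent with the log.
Step 5: x = -1*(44) + (-2)*(-14) + (-2) = -18 — in agreement.
Step 6: x = -1*(-18) + (-2)*(44) + (-2) = -72 — first mismatch against the log.
First incorrect step: 6; the correct value is x = -72.

step 6, x = -72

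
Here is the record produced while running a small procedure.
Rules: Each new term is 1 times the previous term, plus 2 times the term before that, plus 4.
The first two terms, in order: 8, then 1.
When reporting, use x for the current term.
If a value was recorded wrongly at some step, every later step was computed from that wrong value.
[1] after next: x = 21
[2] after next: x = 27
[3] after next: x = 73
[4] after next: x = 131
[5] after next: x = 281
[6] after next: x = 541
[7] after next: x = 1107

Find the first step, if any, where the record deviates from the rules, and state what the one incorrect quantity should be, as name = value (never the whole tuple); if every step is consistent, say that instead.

step 6, x = 547

Step 1: x = 1*(1) + (2)*(8) + (4) = 21 — exactly as logged.
Step 2: x = 1*(21) + (2)*(1) + (4) = 27 — confirmed correct.
Step 3: x = 1*(27) + (2)*(21) + (4) = 73 — verified.
Step 4: x = 1*(73) + (2)*(27) + (4) = 131 — checks out.
Step 5: x = 1*(131) + (2)*(73) + (4) = 281 — same as recorded.
Step 6: x = 1*(281) + (2)*(131) + (4) = 547 — the entry is off here.
Step 6 is the first one off; corrected, x = 547.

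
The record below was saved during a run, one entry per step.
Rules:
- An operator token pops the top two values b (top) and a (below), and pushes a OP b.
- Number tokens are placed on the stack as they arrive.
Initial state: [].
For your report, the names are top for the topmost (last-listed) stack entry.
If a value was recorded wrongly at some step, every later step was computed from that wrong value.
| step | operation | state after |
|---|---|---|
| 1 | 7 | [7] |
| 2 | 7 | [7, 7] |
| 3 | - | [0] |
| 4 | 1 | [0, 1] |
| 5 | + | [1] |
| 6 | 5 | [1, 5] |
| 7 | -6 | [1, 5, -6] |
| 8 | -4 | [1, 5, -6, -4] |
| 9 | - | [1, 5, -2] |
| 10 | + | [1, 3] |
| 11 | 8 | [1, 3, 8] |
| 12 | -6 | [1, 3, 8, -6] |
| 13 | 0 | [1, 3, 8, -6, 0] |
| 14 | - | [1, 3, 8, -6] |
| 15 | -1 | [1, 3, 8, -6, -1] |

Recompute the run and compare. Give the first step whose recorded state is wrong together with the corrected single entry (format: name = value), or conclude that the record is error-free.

step 1: push 7: top = 7 -> matches
step 2: push 7: top = 7 -> matches
step 3: 7 - 7 = 0 -> verified
step 4: push 1: top = 1 -> same as recorded
step 5: 0 + 1 = 1 -> same as recorded
step 6: push 5: top = 5 -> in agreement
step 7: push -6: top = -6 -> verified
step 8: push -4: top = -4 -> agrees with the record
step 9: -6 - -4 = -2 -> consistent with the record
step 10: 5 + -2 = 3 -> exactly as logged
step 11: push 8: top = 8 -> no discrepancy
step 12: push -6: top = -6 -> in agreement
step 13: push 0: top = 0 -> in agreement
step 14: -6 - 0 = -6 -> checks out
step 15: push -1: top = -1 -> agrees with the record
All entries verified; no error found.

no error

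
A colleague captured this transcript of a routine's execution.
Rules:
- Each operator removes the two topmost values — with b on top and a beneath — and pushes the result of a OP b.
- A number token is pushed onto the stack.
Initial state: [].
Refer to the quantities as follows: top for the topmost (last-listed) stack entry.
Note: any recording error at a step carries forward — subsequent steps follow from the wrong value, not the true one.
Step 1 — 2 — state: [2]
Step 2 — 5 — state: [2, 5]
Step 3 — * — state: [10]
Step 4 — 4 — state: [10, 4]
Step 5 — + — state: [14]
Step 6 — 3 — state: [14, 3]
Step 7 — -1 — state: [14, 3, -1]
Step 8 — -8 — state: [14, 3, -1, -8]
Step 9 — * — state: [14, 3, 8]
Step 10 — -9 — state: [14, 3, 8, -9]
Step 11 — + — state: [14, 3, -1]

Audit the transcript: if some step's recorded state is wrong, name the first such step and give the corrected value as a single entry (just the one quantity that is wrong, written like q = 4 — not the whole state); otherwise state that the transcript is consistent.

no error

Recomputing the run from the initial state:
step 1: [2]
step 2: [2, 5]
step 3: [10]
step 4: [10, 4]
step 5: [14]
step 6: [14, 3]
step 7: [14, 3, -1]
step 8: [14, 3, -1, -8]
step 9: [14, 3, 8]
step 10: [14, 3, 8, -9]
step 11: [14, 3, -1]
This matches the transcript at every step.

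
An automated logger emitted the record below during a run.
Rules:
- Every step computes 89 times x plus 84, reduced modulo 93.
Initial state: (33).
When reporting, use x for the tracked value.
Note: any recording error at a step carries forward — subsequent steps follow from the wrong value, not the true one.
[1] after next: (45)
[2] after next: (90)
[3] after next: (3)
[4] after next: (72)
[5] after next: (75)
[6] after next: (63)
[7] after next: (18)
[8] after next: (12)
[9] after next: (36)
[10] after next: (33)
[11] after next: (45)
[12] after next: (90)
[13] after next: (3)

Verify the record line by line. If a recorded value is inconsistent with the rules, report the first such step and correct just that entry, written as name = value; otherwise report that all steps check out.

Step 1: x = (89*33 + 84) mod 93 = 45 — checks out.
Step 2: x = (89*45 + 84) mod 93 = 90 — verified.
Step 3: x = (89*90 + 84) mod 93 = 3 — matches.
Step 4: x = (89*3 + 84) mod 93 = 72 — confirmed correct.
Step 5: x = (89*72 + 84) mod 93 = 75 — consistent with the record.
Step 6: x = (89*75 + 84) mod 93 = 63 — matches.
Step 7: x = (89*63 + 84) mod 93 = 18 — exactly as logged.
Step 8: x = (89*18 + 84) mod 93 = 12 — in agreement.
Step 9: x = (89*12 + 84) mod 93 = 36 — checks out.
Step 10: x = (89*36 + 84) mod 93 = 33 — same as recorded.
Step 11: x = (89*33 + 84) mod 93 = 45 — no discrepancy.
Step 12: x = (89*45 + 84) mod 93 = 90 — verified.
Step 13: x = (89*90 + 84) mod 93 = 3 — exactly as logged.
No step deviates from the rules.

no error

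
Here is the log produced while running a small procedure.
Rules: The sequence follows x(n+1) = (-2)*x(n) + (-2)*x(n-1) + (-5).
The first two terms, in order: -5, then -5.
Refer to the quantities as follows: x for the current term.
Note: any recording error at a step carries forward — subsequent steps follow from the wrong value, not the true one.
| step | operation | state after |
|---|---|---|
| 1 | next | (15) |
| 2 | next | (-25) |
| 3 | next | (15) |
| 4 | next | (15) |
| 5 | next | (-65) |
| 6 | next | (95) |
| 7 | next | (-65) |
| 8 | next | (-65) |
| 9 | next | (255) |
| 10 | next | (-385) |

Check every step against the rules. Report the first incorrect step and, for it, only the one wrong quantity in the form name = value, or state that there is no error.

Recomputing the run from the initial state:
step 1: x = 15
step 2: x = -25
step 3: x = 15
step 4: x = 15
step 5: x = -65
step 6: x = 95
step 7: x = -65
step 8: x = -65
step 9: x = 255
step 10: x = -385
This matches the log at every step.

no error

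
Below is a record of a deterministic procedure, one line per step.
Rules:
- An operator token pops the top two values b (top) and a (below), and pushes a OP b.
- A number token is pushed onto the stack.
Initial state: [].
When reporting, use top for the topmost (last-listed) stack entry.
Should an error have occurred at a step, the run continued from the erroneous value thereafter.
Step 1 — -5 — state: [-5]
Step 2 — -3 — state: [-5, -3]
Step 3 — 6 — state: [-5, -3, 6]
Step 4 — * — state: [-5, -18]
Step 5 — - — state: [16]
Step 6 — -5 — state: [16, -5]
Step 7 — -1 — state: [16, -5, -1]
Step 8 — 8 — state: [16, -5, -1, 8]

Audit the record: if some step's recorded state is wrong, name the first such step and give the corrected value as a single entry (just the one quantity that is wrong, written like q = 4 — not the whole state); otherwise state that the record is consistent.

step 5, top = 13

1. push -5: top = -5 (matches)
2. push -3: top = -3 (verified)
3. push 6: top = 6 (same as recorded)
4. -3 * 6 = -18 (matches)
5. -5 - -18 = 13 (this is not what the record shows)
Conclusion: step 5 carries the first error; the entry should be top = 13.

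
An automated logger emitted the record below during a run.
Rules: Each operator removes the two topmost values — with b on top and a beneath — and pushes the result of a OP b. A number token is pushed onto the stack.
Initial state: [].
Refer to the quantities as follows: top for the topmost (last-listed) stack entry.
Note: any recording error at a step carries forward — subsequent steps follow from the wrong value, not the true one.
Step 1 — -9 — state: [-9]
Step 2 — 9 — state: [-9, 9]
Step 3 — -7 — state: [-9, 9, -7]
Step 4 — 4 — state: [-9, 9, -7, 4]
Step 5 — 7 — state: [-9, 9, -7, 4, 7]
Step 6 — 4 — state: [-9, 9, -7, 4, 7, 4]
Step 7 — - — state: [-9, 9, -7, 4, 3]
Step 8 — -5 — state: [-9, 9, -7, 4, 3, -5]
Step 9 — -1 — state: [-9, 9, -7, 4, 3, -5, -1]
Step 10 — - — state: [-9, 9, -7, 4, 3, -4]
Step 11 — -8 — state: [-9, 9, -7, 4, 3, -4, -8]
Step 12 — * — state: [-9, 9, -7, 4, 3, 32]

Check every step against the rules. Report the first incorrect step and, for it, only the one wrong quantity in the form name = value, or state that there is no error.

Recomputing the run from the initial state:
step 1: [-9]
step 2: [-9, 9]
step 3: [-9, 9, -7]
step 4: [-9, 9, -7, 4]
step 5: [-9, 9, -7, 4, 7]
step 6: [-9, 9, -7, 4, 7, 4]
step 7: [-9, 9, -7, 4, 3]
step 8: [-9, 9, -7, 4, 3, -5]
step 9: [-9, 9, -7, 4, 3, -5, -1]
step 10: [-9, 9, -7, 4, 3, -4]
step 11: [-9, 9, -7, 4, 3, -4, -8]
step 12: [-9, 9, -7, 4, 3, 32]
This matches the record at every step.

no error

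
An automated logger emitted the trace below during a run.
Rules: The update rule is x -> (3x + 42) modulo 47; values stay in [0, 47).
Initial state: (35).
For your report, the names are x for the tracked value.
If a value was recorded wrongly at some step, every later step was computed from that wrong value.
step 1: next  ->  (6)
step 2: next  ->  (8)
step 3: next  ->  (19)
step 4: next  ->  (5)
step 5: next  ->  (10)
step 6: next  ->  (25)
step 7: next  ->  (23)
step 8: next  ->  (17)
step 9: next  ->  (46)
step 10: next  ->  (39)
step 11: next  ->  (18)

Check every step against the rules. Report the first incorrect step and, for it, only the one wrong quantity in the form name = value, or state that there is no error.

Step 1: x = (3*35 + 42) mod 47 = 6 — matches.
Step 2: x = (3*6 + 42) mod 47 = 13 — the entry is off here.
The earliest wrong entry is at step 2: it should read x = 13.

step 2, x = 13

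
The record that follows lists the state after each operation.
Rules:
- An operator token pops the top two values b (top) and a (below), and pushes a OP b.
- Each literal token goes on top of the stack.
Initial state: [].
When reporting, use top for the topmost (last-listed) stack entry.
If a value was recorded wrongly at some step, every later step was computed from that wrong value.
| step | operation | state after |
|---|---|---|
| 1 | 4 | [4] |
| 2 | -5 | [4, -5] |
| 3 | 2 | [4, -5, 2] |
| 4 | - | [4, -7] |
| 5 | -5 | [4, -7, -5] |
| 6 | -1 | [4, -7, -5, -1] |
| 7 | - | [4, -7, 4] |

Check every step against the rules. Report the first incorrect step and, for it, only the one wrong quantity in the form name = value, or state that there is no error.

step 1: push 4: top = 4 -> consistent with the record
step 2: push -5: top = -5 -> confirmed correct
step 3: push 2: top = 2 -> same as recorded
step 4: -5 - 2 = -7 -> agrees with the record
step 5: push -5: top = -5 -> confirmed correct
step 6: push -1: top = -1 -> no discrepancy
step 7: -5 - -1 = -4 -> a discrepancy with the record
Step 7 is the first one off; corrected, top = -4.

step 7, top = -4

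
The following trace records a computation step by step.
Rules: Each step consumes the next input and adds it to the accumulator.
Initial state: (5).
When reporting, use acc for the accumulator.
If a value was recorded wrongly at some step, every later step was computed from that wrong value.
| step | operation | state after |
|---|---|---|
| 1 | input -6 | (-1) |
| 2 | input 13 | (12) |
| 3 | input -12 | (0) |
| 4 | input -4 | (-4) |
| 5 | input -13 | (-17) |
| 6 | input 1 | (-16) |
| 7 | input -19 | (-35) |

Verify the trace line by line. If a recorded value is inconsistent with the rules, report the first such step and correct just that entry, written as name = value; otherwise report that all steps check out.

no error

Recomputing the run from the initial state:
step 1: acc = -1
step 2: acc = 12
step 3: acc = 0
step 4: acc = -4
step 5: acc = -17
step 6: acc = -16
step 7: acc = -35
This matches the trace at every step.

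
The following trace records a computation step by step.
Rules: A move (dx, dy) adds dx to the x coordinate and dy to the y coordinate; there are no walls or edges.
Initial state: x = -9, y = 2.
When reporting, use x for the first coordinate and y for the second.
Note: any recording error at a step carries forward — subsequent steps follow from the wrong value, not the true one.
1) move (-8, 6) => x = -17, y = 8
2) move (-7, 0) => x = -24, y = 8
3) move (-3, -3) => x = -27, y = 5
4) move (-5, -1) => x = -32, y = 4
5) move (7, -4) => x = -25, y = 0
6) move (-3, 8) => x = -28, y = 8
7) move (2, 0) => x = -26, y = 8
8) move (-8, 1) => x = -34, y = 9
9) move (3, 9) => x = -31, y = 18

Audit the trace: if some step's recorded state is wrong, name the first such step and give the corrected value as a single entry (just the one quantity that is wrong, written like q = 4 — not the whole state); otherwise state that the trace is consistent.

Recomputing the run from the initial state:
step 1: x = -17, y = 8
step 2: x = -24, y = 8
step 3: x = -27, y = 5
step 4: x = -32, y = 4
step 5: x = -25, y = 0
step 6: x = -28, y = 8
step 7: x = -26, y = 8
step 8: x = -34, y = 9
step 9: x = -31, y = 18
This matches the trace at every step.

no error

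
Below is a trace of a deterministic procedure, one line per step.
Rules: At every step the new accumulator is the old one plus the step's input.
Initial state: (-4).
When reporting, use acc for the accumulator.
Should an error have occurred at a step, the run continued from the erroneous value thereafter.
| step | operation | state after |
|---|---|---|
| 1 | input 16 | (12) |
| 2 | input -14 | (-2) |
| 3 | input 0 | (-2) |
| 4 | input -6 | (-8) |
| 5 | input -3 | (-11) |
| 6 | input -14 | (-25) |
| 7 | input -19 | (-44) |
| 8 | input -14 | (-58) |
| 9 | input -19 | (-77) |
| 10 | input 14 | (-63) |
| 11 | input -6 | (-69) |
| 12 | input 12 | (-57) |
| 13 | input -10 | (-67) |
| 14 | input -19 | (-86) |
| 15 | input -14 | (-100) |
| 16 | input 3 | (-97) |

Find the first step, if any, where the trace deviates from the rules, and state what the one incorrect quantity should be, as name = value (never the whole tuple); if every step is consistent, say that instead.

no error

Step 1: acc = -4 + 16 = 12 — confirmed correct.
Step 2: acc = 12 + -14 = -2 — confirmed correct.
Step 3: acc = -2 + 0 = -2 — verified.
Step 4: acc = -2 + -6 = -8 — checks out.
Step 5: acc = -8 + -3 = -11 — exactly as logged.
Step 6: acc = -11 + -14 = -25 — no discrepancy.
Step 7: acc = -25 + -19 = -44 — same as recorded.
Step 8: acc = -44 + -14 = -58 — matches.
Step 9: acc = -58 + -19 = -77 — confirmed correct.
Step 10: acc = -77 + 14 = -63 — same as recorded.
Step 11: acc = -63 + -6 = -69 — exactly as logged.
Step 12: acc = -69 + 12 = -57 — agrees with the trace.
Step 13: acc = -57 + -10 = -67 — agrees with the trace.
Step 14: acc = -67 + -19 = -86 — matches.
Step 15: acc = -86 + -14 = -100 — verified.
Step 16: acc = -100 + 3 = -97 — exactly as logged.
Nothing is out of place; the run is error-free.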